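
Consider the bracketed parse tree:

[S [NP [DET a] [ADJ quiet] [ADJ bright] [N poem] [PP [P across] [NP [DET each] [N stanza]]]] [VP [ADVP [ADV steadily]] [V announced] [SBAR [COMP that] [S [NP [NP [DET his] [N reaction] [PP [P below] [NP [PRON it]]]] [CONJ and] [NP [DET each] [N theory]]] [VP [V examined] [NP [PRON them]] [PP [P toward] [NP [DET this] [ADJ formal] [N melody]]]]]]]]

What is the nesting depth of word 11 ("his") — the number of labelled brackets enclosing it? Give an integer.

Counting open brackets not yet closed at "his": [S [VP [SBAR [S [NP [NP [DET = 7.

7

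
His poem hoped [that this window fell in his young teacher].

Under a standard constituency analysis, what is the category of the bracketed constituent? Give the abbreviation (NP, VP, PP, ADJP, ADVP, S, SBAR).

SBAR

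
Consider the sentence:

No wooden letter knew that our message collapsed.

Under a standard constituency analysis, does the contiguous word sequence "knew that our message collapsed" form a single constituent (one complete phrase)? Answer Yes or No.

These words form the whole verb phrase headed by "knew", so yes — one constituent.

Yes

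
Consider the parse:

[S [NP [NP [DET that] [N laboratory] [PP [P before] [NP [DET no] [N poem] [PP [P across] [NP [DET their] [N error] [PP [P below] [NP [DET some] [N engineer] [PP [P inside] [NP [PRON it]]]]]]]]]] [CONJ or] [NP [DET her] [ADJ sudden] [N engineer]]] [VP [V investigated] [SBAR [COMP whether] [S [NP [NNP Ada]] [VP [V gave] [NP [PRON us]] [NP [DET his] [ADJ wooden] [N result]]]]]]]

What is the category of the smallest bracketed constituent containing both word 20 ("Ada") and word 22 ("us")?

The smallest bracket enclosing both words is [S Ada gave us his wooden result], so the label is S.

S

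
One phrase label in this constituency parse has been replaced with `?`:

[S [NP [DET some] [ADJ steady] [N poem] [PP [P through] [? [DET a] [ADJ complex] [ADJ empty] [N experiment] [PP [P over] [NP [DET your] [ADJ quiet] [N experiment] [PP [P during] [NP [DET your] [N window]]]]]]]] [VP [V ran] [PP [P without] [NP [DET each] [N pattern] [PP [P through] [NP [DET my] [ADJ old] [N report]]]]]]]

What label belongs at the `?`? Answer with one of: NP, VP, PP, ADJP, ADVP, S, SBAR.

A constituent whose immediate children are DET 'a', ADJ 'complex', ADJ 'empty', N 'experiment', PP is a noun phrase: NP.

NP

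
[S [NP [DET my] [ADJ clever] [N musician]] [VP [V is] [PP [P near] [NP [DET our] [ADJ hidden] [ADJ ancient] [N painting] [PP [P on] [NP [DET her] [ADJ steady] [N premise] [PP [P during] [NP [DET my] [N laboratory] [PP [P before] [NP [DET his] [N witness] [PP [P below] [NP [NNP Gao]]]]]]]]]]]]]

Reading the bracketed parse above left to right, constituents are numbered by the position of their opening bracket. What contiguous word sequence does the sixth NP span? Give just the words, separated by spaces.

The NP opening brackets appear, in order, over: "my clever musician"; "our hidden ancient painting on her steady premise during my laboratory before his witness below Gao"; "her steady premise during my laboratory before his witness below Gao"; "my laboratory before his witness below Gao"; "his witness below Gao"; "Gao". The sixth one spans "Gao".

Gao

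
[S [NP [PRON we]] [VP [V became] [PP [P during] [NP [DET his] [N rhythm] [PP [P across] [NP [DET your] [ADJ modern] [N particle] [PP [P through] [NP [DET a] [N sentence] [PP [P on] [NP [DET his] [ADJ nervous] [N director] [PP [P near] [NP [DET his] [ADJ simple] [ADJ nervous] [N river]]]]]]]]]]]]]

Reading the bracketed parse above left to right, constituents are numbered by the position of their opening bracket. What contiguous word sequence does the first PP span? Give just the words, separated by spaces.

during his rhythm across your modern particle through a sentence on his nervous director near his simple nervous river

Opening `[PP` markers occur at word positions 3, 6, 10, 13, 17; the first of these opens the constituent [PP during his rhythm across your modern particle through a sentence on his nervous director near his simple nervous river].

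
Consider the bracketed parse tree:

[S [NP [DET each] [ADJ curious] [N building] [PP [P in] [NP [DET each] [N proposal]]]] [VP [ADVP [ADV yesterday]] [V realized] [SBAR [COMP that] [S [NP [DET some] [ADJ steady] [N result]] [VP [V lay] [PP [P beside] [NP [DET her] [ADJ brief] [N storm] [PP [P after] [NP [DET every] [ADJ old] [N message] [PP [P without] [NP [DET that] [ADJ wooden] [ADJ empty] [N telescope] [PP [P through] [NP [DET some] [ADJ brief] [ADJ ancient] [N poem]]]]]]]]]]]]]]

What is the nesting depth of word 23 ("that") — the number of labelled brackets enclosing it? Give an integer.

12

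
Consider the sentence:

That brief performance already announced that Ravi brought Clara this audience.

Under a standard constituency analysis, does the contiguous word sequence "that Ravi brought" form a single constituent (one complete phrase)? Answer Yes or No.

The smallest constituent containing the whole sequence is the subordinate clause [SBAR that Ravi brought Clara this audience], but the sequence is only part of it — it straddles the boundary between complementizer "that" and clause "Ravi brought Clara this audience".

No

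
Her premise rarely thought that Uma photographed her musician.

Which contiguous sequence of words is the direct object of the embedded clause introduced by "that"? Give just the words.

her musician

"photographed" heads the VP of the embedded clause introduced by "that", and "her musician" is its direct object.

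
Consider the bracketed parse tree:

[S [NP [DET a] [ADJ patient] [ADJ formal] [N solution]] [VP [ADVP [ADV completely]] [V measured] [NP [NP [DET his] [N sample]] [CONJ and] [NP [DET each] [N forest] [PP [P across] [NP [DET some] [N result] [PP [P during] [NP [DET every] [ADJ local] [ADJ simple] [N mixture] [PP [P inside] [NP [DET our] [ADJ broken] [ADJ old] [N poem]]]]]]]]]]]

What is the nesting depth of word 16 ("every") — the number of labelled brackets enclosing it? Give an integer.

Path from the root down to the word: S → VP → NP → NP → PP → NP → PP → NP → DET. That is 9 enclosing brackets.

9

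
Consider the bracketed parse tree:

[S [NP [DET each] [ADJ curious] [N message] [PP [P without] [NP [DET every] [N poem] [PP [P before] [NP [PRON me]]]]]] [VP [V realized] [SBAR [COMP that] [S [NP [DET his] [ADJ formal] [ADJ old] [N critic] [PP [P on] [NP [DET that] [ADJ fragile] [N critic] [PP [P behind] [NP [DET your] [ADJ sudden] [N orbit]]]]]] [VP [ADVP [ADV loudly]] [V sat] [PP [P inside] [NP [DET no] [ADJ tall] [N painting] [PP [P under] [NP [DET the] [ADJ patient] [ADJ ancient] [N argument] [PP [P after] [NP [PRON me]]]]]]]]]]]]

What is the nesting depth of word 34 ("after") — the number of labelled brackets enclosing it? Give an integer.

11

Path from the root down to the word: S → VP → SBAR → S → VP → PP → NP → PP → NP → PP → P. That is 11 enclosing brackets.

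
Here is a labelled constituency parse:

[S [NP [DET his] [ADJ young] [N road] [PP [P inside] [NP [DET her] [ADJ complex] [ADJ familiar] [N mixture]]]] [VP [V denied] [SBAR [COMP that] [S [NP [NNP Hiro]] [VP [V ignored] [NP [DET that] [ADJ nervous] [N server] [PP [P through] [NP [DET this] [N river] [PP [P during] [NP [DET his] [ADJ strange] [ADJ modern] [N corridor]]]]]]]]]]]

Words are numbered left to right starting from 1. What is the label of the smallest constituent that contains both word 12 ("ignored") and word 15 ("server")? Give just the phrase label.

VP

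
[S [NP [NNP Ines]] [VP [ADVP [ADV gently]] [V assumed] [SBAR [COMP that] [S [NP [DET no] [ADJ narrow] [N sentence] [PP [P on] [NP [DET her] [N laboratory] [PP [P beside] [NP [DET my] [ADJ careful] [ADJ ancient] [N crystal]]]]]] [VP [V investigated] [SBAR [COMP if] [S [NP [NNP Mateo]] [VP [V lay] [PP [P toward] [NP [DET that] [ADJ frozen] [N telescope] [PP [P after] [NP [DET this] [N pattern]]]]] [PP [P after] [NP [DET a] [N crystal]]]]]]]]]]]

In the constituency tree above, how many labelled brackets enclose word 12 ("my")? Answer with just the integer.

10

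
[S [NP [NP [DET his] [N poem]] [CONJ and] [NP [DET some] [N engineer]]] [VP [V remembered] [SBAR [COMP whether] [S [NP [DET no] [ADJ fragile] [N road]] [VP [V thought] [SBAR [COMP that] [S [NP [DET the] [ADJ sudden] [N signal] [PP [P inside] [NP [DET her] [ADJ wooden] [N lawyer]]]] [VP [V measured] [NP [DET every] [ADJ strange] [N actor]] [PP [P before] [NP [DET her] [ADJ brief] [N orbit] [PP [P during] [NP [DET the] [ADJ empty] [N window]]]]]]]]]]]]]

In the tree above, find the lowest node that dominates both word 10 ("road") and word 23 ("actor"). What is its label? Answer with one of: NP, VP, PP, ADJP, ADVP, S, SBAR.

S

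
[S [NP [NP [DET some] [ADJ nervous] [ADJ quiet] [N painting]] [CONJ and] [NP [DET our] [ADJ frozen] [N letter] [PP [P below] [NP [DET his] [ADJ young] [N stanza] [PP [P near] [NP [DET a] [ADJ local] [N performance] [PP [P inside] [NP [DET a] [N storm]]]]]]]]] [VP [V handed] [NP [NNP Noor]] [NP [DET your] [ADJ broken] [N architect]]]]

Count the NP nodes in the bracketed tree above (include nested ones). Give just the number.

Listing each NP by its span: [NP some nervous quiet painting and our frozen letter below his young stanza near a local performance inside a storm]; [NP some nervous quiet painting]; [NP our frozen letter below his young stanza near a local performance inside a storm]; [NP his young stanza near a local performance inside a storm]; [NP a local performance inside a storm]; [NP a storm] … — that makes 8.

8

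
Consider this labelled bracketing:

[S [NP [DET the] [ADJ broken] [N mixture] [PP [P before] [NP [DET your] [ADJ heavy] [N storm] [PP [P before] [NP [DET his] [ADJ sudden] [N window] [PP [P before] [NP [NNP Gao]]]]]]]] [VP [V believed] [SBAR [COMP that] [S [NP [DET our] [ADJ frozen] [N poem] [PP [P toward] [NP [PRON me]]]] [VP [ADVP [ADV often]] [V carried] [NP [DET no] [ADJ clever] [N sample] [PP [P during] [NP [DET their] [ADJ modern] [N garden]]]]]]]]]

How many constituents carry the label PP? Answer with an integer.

5

Listing each PP by its span: [PP before your heavy storm before his sudden window before Gao]; [PP before his sudden window before Gao]; [PP before Gao]; [PP toward me]; [PP during their modern garden] — that makes 5.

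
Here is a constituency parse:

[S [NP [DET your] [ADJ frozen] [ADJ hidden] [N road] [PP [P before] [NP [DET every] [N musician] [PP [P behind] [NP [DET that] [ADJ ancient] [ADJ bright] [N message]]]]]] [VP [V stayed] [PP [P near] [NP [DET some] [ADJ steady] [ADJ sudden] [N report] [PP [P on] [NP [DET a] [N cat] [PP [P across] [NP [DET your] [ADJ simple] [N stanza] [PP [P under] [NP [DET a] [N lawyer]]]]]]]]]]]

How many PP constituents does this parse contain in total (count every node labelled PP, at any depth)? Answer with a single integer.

6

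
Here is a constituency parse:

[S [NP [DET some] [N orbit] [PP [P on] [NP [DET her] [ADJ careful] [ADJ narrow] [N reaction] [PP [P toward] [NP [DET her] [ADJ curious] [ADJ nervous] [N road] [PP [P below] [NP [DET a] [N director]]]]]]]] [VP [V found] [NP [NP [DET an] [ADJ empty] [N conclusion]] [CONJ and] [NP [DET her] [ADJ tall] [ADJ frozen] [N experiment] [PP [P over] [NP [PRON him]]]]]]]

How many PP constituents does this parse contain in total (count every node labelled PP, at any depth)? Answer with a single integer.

4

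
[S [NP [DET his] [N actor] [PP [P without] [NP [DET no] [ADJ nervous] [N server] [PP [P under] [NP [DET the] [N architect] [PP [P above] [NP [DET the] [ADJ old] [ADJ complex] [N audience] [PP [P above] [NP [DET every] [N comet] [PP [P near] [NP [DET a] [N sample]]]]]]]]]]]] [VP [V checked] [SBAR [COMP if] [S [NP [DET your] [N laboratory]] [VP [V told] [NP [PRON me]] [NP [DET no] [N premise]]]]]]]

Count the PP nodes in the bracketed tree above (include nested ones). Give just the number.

5

Scanning left to right, an opening `[PP` appears at word positions 3, 7, 10, 15, 18 — 5 in total.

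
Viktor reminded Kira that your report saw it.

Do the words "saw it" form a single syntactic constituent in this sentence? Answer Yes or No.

Yes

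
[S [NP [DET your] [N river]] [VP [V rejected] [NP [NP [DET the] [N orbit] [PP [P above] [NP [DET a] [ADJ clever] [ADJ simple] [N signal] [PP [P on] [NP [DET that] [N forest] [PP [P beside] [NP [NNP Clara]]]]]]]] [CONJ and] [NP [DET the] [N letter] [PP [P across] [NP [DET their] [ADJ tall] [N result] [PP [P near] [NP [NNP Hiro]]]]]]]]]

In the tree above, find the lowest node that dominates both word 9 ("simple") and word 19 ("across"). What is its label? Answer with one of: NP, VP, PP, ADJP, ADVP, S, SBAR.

NP

Both words fall inside [NP the orbit above a clever simple signal on that forest beside Clara and the letter across their tall result near Hiro] (words 4–24), and no smaller constituent contains them both. Label: NP.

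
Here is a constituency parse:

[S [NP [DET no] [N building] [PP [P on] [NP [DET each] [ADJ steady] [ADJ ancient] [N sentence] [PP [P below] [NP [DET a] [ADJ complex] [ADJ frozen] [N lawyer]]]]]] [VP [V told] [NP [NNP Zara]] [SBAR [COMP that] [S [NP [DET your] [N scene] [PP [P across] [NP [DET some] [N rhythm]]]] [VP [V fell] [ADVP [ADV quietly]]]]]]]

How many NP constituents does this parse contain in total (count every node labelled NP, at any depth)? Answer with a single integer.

Listing each NP by its span: [NP no building on each steady ancient sentence below a complex frozen lawyer]; [NP each steady ancient sentence below a complex frozen lawyer]; [NP a complex frozen lawyer]; [NP Zara]; [NP your scene across some rhythm]; [NP some rhythm] — that makes 6.

6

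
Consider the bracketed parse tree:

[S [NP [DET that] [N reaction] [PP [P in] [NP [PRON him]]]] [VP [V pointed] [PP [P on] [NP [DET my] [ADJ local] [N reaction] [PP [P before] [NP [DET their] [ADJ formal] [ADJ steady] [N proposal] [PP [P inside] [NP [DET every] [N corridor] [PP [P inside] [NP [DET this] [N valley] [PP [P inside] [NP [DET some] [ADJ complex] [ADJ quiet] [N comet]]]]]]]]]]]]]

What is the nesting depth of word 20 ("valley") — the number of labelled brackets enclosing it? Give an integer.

11

Counting open brackets not yet closed at "valley": [S [VP [PP [NP [PP [NP [PP [NP [PP [NP [N = 11.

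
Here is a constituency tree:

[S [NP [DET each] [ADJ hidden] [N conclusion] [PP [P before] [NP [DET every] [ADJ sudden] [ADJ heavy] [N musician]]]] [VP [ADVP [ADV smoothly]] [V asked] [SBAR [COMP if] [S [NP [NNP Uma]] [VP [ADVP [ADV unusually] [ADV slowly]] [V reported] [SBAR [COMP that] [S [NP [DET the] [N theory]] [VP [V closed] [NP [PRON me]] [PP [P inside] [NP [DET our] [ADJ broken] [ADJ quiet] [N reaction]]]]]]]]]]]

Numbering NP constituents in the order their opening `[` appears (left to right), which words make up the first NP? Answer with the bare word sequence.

each hidden conclusion before every sudden heavy musician

The NP opening brackets appear, in order, over: "each hidden conclusion before every sudden heavy musician"; "every sudden heavy musician"; "Uma"; "the theory"; "me"; "our broken quiet reaction". The first one spans "each hidden conclusion before every sudden heavy musician".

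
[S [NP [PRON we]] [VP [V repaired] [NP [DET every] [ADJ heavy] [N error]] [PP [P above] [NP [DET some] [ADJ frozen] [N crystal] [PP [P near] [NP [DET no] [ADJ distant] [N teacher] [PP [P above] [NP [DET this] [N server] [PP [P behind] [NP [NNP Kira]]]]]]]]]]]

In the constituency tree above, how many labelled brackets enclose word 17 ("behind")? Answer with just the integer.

Counting open brackets not yet closed at "behind": [S [VP [PP [NP [PP [NP [PP [NP [PP [P = 10.

10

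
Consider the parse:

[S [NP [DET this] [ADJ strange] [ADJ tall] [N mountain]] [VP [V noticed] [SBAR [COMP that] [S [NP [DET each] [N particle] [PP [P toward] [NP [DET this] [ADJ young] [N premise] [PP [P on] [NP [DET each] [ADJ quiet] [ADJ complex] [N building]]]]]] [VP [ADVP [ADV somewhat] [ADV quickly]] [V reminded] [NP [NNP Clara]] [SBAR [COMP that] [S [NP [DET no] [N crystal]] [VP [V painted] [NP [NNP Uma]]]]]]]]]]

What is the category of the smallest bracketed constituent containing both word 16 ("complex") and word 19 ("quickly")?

The smallest bracket enclosing both words is [S each particle toward this young premise on each quiet complex building somewhat quickly reminded Clara that no crystal painted Uma], so the label is S.

S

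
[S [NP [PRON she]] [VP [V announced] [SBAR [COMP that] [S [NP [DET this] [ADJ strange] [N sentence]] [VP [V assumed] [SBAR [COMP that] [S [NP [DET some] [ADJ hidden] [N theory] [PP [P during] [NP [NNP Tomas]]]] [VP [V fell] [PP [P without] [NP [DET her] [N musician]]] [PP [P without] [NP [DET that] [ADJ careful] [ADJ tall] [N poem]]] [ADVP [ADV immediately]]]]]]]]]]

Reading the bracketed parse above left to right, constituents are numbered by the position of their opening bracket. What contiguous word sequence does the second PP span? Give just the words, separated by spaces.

without her musician

In left-to-right order the PP constituents are "during Tomas"; "without her musician"; "without that careful tall poem". Number 2 is "without her musician".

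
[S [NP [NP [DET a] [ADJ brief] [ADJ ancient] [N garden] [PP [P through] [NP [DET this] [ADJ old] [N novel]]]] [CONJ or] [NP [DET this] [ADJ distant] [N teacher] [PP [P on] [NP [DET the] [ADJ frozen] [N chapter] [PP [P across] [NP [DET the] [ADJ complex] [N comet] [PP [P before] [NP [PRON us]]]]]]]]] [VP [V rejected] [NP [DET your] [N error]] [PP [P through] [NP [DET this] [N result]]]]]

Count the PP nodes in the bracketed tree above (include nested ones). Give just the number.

5

Scanning left to right, an opening `[PP` appears at word positions 5, 13, 17, 21, 26 — 5 in total.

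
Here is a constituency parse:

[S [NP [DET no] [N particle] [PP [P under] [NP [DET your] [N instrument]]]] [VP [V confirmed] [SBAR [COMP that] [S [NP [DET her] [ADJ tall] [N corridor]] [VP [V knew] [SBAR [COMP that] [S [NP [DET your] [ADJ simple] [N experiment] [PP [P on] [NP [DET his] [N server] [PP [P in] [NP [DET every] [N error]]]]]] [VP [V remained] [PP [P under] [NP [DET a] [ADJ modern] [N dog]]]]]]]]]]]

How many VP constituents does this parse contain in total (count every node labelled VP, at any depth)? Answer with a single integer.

3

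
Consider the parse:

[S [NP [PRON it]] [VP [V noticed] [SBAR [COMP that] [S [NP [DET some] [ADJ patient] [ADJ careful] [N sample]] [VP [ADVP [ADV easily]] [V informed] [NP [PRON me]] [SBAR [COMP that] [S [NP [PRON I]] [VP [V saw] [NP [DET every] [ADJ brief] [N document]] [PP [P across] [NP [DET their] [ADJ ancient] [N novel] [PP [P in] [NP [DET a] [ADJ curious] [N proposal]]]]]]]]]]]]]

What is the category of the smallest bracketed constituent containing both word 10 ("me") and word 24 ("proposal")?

VP

Word 10 lies under S → VP → SBAR → S → VP → NP → PRON; word 24 lies under S → VP → SBAR → S → VP → SBAR → S → VP → PP → NP → PP → NP → N. The lowest shared node is the VP.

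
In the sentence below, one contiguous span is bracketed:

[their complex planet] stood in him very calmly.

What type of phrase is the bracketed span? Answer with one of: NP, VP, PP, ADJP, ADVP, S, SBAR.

NP

"planet" is the head of the bracketed span, so the span is a noun phrase: NP.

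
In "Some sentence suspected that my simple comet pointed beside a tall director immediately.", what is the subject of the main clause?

In the main clause the verb is "suspected"; the NP preceding it, "some sentence", is the subject.

some sentence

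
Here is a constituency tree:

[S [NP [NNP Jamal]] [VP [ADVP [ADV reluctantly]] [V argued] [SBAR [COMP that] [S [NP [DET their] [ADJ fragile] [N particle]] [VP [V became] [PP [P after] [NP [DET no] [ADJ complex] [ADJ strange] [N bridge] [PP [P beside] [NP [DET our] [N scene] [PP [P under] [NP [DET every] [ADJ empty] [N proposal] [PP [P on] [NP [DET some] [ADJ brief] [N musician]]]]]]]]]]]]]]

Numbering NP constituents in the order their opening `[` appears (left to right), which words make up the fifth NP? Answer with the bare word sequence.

every empty proposal on some brief musician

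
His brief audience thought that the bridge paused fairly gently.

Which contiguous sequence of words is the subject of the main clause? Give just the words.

his brief audience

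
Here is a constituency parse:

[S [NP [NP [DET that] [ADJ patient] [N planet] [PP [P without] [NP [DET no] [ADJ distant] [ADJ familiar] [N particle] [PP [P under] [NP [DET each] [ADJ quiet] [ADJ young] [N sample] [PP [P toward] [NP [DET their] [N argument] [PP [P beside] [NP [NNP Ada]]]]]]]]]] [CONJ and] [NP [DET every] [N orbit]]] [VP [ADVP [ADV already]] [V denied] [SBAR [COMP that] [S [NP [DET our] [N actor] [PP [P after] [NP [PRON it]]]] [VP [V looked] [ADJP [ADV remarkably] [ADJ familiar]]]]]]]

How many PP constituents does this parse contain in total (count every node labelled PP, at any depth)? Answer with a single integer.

5

Scanning left to right, an opening `[PP` appears at word positions 4, 9, 14, 17, 27 — 5 in total.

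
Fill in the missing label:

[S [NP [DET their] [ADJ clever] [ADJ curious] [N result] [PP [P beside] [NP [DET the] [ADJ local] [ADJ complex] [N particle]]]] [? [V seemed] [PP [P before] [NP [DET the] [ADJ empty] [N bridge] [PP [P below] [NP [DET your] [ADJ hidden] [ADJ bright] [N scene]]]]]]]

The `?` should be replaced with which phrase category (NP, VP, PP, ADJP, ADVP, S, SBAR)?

VP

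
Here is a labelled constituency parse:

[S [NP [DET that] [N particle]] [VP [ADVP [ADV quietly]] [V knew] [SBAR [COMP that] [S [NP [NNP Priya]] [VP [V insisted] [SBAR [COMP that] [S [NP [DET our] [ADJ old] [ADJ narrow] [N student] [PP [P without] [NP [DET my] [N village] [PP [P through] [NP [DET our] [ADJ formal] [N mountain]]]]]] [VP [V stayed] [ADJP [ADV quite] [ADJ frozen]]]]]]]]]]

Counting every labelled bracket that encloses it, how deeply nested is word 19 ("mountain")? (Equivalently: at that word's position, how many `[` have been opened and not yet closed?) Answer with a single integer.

13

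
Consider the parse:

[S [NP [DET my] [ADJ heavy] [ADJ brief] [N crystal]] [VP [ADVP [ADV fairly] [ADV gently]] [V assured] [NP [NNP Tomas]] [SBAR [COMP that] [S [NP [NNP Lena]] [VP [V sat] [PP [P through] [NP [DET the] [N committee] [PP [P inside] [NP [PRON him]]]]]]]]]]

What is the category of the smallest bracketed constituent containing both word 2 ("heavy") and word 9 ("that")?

S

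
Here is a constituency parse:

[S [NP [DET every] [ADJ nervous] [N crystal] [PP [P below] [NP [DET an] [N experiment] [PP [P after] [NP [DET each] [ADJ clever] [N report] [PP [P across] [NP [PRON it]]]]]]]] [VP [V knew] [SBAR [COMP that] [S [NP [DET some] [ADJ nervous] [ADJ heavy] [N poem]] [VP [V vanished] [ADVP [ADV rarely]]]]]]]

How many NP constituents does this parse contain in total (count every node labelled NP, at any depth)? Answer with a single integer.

Listing each NP by its span: [NP every nervous crystal below an experiment after each clever report across it]; [NP an experiment after each clever report across it]; [NP each clever report across it]; [NP it]; [NP some nervous heavy poem] — that makes 5.

5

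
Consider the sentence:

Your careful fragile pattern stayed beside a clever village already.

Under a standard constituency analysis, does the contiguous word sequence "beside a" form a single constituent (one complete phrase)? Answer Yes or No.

The smallest constituent containing the whole sequence is the prepositional phrase [PP beside a clever village], but the sequence is only part of it — it straddles the boundary between preposition "beside" and noun phrase "a clever village".

No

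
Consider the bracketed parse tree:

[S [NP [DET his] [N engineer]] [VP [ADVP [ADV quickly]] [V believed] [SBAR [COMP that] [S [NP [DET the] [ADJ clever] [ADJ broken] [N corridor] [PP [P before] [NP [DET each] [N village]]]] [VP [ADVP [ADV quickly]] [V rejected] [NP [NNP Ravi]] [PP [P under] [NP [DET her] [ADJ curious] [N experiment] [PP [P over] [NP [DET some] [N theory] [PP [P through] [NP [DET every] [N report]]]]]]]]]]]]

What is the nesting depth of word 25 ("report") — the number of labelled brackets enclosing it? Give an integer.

12

Path from the root down to the word: S → VP → SBAR → S → VP → PP → NP → PP → NP → PP → NP → N. That is 12 enclosing brackets.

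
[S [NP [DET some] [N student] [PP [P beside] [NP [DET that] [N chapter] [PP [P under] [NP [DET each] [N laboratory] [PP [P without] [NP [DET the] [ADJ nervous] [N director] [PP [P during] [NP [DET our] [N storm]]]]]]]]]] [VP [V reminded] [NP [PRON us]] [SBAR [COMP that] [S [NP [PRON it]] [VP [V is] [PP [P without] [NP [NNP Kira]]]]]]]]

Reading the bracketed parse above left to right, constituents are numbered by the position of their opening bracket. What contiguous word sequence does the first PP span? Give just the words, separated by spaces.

Opening `[PP` markers occur at word positions 3, 6, 9, 13, 21; the first of these opens the constituent [PP beside that chapter under each laboratory without the nervous director during our storm].

beside that chapter under each laboratory without the nervous director during our storm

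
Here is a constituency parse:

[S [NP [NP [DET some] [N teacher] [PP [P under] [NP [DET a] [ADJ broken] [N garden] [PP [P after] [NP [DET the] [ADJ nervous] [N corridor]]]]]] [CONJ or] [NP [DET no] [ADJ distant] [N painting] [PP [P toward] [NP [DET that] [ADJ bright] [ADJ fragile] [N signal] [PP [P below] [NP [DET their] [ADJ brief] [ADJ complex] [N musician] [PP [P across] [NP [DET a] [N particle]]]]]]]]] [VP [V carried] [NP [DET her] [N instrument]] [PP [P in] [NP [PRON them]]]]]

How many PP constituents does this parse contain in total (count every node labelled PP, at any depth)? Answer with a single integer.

6

Listing each PP by its span: [PP under a broken garden after the nervous corridor]; [PP after the nervous corridor]; [PP toward that bright fragile signal below their brief complex musician across a particle]; [PP below their brief complex musician across a particle]; [PP across a particle]; [PP in them] — that makes 6.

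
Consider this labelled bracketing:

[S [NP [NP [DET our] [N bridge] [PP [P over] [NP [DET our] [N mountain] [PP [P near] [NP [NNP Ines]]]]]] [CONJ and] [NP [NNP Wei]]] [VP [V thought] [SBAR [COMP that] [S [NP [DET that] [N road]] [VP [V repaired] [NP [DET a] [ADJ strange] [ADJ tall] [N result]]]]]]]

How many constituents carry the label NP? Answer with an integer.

7

The NP constituents are: [NP our bridge over our mountain near Ines and Wei]; [NP our bridge over our mountain near Ines]; [NP our mountain near Ines]; [NP Ines]; [NP Wei]; [NP that road] …. Total: 7.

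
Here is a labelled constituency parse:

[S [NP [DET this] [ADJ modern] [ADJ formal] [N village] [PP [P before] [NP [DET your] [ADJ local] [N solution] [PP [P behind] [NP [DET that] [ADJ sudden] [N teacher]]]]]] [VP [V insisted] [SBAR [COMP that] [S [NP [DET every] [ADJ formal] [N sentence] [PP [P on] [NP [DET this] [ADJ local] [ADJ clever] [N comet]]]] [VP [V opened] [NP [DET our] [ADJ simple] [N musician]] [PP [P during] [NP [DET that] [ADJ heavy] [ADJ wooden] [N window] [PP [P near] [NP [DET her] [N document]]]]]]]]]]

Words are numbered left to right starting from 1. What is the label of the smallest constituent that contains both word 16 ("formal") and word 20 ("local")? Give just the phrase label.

The smallest bracket enclosing both words is [NP every formal sentence on this local clever comet], so the label is NP.

NP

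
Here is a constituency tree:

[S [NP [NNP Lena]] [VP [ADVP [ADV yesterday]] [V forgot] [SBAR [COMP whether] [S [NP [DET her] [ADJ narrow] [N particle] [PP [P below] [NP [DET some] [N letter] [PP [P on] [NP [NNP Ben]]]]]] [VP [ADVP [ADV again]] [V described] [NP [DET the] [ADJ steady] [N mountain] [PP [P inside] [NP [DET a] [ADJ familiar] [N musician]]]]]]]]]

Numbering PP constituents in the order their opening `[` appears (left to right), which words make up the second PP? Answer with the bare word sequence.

Opening `[PP` markers occur at word positions 8, 11, 18; the second of these opens the constituent [PP on Ben].

on Ben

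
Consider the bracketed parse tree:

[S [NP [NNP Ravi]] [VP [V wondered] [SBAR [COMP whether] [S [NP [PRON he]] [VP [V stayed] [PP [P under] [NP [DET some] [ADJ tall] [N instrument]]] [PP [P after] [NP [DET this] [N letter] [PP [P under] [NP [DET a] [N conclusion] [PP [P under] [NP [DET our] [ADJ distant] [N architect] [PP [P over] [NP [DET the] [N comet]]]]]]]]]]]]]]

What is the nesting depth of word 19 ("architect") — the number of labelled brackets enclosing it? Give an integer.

12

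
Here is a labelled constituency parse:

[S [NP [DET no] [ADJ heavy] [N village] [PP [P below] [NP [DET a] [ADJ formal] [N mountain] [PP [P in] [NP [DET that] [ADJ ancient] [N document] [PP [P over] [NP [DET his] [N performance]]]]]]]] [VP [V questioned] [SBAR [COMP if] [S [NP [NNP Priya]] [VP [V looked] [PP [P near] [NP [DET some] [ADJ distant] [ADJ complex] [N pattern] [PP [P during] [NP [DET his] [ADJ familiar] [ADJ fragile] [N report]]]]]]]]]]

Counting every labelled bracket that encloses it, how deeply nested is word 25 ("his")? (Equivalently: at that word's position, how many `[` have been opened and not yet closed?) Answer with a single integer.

10

Path from the root down to the word: S → VP → SBAR → S → VP → PP → NP → PP → NP → DET. That is 10 enclosing brackets.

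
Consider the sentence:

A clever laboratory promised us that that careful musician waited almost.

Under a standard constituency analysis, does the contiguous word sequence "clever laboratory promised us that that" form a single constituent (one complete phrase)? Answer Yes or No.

No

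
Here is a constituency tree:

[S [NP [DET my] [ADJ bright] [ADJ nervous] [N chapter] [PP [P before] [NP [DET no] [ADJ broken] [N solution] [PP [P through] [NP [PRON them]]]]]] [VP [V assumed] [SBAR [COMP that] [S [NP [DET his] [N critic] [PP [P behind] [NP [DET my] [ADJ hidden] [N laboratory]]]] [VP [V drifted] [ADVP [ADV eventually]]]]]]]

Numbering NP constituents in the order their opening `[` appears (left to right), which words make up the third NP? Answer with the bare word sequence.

them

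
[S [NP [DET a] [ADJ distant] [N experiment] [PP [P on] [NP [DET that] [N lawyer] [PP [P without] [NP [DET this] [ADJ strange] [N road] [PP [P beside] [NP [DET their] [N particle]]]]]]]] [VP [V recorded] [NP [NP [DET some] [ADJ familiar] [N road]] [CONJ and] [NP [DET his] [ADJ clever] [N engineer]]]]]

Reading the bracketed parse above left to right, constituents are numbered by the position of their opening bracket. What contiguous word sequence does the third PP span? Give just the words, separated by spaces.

beside their particle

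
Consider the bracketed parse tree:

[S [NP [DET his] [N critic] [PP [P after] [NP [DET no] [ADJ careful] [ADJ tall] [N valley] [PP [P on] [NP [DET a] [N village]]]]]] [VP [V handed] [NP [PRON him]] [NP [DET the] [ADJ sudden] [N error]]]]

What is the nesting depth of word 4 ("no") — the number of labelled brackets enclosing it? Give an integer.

5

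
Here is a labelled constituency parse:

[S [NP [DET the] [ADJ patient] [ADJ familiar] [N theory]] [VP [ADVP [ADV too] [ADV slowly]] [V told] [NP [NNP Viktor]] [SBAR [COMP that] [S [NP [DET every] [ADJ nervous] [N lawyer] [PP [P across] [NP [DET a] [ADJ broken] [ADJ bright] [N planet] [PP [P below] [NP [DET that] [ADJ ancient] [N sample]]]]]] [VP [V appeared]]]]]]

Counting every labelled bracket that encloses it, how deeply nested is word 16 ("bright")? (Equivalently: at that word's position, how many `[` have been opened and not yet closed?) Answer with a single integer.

The word sits inside ADJ, which is inside NP, inside PP, inside NP, inside S, inside SBAR, inside VP, inside S — 8 brackets in all.

8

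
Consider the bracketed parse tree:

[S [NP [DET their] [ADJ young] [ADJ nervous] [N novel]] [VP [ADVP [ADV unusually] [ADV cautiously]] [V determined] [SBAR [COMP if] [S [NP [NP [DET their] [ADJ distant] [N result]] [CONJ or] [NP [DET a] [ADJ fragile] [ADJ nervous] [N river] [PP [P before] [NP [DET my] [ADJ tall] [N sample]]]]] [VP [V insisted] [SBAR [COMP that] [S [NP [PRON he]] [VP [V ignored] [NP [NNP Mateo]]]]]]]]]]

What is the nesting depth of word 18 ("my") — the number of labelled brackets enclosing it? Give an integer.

Path from the root down to the word: S → VP → SBAR → S → NP → NP → PP → NP → DET. That is 9 enclosing brackets.

9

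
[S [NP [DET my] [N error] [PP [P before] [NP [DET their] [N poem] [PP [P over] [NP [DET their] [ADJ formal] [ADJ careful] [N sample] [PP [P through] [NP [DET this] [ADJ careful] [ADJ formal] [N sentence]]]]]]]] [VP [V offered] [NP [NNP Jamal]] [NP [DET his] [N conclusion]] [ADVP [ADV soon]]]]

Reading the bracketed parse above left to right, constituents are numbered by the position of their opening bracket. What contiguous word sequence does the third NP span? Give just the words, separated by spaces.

their formal careful sample through this careful formal sentence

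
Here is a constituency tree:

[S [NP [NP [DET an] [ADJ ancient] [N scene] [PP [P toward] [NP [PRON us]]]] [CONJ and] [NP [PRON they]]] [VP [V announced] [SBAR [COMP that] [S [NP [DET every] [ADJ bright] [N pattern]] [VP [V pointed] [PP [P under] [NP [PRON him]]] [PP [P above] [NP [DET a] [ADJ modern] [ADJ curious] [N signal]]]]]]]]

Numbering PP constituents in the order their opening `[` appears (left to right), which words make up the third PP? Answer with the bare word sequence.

above a modern curious signal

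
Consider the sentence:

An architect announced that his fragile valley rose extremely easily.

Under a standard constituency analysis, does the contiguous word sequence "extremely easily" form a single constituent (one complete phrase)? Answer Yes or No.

"extremely easily" is exactly the adverb phrase [ADVP extremely easily], a complete constituent.

Yes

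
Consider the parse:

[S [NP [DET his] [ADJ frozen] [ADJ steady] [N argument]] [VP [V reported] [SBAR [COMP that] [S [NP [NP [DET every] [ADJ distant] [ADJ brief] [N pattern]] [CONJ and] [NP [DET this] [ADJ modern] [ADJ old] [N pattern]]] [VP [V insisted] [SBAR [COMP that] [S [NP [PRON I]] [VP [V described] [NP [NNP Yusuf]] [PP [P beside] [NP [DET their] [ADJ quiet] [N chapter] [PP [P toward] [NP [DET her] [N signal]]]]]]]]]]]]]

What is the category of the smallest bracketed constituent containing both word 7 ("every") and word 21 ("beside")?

S

Word 7 lies under S → VP → SBAR → S → NP → NP → DET; word 21 lies under S → VP → SBAR → S → VP → SBAR → S → VP → PP → P. The lowest shared node is the S.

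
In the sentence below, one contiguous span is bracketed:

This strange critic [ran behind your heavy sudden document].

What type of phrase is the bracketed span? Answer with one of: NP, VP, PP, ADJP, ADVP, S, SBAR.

VP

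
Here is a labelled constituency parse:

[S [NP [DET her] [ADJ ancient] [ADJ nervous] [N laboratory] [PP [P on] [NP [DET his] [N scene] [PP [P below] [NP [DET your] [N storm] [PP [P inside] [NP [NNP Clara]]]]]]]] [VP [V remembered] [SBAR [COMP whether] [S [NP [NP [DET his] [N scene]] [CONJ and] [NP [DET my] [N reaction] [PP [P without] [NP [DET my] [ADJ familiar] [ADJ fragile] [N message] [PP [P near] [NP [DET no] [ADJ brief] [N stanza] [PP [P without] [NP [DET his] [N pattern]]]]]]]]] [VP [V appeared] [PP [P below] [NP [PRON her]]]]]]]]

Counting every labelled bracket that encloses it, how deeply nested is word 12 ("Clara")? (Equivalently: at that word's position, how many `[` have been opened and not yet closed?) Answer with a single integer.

9

The word sits inside NNP, which is inside NP, inside PP, inside NP, inside PP, inside NP, inside PP, inside NP, inside S — 9 brackets in all.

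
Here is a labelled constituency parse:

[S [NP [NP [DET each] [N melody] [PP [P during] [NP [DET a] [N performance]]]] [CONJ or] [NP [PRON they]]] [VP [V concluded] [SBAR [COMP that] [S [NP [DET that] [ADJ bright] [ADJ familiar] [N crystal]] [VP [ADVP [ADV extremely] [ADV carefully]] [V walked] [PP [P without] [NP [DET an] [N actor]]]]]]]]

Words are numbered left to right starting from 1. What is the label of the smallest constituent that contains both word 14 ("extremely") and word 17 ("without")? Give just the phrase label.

Word 14 lies under S → VP → SBAR → S → VP → ADVP → ADV; word 17 lies under S → VP → SBAR → S → VP → PP → P. The lowest shared node is the VP.

VP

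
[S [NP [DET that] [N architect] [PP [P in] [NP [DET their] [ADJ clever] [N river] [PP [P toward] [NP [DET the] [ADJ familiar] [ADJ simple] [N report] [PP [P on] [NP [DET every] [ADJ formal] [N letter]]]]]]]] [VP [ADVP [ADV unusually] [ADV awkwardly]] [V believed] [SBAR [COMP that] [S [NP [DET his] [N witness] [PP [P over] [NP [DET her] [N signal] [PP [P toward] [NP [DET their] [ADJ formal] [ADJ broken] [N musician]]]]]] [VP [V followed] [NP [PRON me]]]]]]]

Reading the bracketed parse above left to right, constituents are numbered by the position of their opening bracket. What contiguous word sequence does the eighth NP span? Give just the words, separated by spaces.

me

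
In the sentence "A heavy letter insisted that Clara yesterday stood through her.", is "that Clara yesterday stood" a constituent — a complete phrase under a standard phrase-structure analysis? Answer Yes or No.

The smallest constituent containing the whole sequence is the subordinate clause [SBAR that Clara yesterday stood through her], but the sequence is only part of it — it straddles the boundary between complementizer "that" and clause "Clara yesterday stood through her".

No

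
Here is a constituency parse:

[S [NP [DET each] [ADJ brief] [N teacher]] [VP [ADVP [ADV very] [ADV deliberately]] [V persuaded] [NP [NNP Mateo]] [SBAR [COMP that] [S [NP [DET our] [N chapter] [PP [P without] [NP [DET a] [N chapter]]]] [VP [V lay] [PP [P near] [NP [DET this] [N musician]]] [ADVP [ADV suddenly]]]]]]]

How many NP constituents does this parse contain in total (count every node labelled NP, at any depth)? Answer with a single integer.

The NP constituents are: [NP each brief teacher]; [NP Mateo]; [NP our chapter without a chapter]; [NP a chapter]; [NP this musician]. Total: 5.

5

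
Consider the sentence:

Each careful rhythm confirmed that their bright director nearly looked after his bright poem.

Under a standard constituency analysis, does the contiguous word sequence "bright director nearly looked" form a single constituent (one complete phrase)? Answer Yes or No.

"bright" belongs to the noun phrase "their bright director" while "looked" belongs to the verb phrase "nearly looked after his bright poem"; a span that runs across that boundary is not a single phrase.

No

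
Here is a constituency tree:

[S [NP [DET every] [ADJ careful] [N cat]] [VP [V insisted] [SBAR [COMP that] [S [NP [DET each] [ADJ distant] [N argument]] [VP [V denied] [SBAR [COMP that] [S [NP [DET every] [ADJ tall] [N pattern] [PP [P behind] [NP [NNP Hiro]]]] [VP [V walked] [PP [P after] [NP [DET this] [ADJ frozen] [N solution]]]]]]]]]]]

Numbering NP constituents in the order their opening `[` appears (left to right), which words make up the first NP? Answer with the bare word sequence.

every careful cat

The NP opening brackets appear, in order, over: "every careful cat"; "each distant argument"; "every tall pattern behind Hiro"; "Hiro"; "this frozen solution". The first one spans "every careful cat".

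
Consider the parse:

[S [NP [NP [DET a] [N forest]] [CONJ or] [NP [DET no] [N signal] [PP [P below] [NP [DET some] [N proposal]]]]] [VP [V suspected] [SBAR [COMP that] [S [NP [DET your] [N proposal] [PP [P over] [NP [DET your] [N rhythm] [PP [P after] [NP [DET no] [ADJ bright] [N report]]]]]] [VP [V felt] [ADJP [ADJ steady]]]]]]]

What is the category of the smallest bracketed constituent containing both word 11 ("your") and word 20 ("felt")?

Both words fall inside [S your proposal over your rhythm after no bright report felt steady] (words 11–21), and no smaller constituent contains them both. Label: S.

S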